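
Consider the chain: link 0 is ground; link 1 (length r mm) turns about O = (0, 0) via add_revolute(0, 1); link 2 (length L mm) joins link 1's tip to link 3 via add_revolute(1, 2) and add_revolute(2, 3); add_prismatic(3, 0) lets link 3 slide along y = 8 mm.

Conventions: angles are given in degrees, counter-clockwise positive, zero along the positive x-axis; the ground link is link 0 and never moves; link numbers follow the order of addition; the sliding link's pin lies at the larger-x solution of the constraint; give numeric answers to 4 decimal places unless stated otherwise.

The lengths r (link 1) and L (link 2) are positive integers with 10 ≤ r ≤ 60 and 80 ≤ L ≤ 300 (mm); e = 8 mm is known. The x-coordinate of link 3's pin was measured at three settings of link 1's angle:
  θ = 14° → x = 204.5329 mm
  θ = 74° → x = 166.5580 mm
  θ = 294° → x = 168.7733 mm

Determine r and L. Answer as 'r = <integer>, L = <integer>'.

constraint per measurement: (x − r cos θ)² + (r sin θ − e)² = L²
subtracting the θ₁ and θ₂ equations cancels the r² and L² terms:
r = (x₁² − x₂²) / (2[(x₁cos θ₁ + e sin θ₁) − (x₂cos θ₂ + e sin θ₂)]) = 48.0000 → r = 48
L² = (x₁ − r cos θ₁)² + (r sin θ₁ − e)² = 24964.0009 → L = 158.0000 → L = 158
check at θ₃=294°: x = 168.7733 (printed 168.7733) ✓

r = 48, L = 158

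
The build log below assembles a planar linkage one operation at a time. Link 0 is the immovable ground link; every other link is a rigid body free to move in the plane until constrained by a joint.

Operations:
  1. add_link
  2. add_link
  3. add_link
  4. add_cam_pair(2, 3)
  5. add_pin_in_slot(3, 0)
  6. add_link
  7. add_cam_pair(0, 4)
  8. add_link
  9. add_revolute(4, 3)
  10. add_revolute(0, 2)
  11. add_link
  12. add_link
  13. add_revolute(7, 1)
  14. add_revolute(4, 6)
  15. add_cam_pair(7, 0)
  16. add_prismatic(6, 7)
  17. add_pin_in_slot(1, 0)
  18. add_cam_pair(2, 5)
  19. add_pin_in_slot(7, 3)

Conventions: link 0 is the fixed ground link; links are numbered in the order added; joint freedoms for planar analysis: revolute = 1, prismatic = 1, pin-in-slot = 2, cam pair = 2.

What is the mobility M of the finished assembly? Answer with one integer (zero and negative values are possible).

(L,J1,J2)=(1,0,0); link0 fixed
link1: (2,0,0)
link2: (3,0,0)
link3: (4,0,0)
C 2-3 [J2]: (4,0,1)
PS 3-0 [J2]: (4,0,2)
link4: (5,0,2)
C 0-4 [J2]: (5,0,3)
link5: (6,0,3)
R 4-3 [J1]: (6,1,3)
R 0-2 [J1]: (6,2,3)
link6: (7,2,3)
link7: (8,2,3)
R 7-1 [J1]: (8,3,3)
R 4-6 [J1]: (8,4,3)
C 7-0 [J2]: (8,4,4)
P 6-7 [J1]: (8,5,4)
PS 1-0 [J2]: (8,5,5)
C 2-5 [J2]: (8,5,6)
PS 7-3 [J2]: (8,5,7)
Grübler: 3·7 − 2·5 − 7 = 4

M = 4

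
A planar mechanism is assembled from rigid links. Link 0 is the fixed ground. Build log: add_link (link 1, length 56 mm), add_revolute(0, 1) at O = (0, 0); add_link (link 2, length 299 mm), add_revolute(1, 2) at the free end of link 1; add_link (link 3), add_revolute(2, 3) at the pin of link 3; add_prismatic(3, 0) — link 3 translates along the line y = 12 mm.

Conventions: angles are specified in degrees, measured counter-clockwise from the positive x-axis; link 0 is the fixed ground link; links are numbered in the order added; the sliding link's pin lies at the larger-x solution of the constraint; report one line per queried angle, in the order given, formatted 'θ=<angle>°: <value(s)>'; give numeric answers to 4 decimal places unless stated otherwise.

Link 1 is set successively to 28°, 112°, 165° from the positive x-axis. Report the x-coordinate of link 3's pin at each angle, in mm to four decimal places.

geometry: r = 56 mm, L = 299 mm, e = 12 mm
θ=28°: crank pin P = (r cos θ, r sin θ) = (49.445065, 26.290408)
θ=28°: h = r sin θ − e = 26.290408 − 12 = 14.290408
θ=28°: x = r cos θ + √(L² − h²) = 49.445065 + 298.658307 = 348.103372
θ=112°: crank pin P = (r cos θ, r sin θ) = (-20.977969, 51.922296)
θ=112°: h = r sin θ − e = 51.922296 − 12 = 39.922296
θ=112°: x = r cos θ + √(L² − h²) = -20.977969 + 296.322814 = 275.344845
θ=165°: crank pin P = (r cos θ, r sin θ) = (-54.091846, 14.493867)
θ=165°: h = r sin θ − e = 14.493867 − 12 = 2.493867
θ=165°: x = r cos θ + √(L² − h²) = -54.091846 + 298.989600 = 244.897753

θ=28°: 348.1034
θ=112°: 275.3448
θ=165°: 244.8978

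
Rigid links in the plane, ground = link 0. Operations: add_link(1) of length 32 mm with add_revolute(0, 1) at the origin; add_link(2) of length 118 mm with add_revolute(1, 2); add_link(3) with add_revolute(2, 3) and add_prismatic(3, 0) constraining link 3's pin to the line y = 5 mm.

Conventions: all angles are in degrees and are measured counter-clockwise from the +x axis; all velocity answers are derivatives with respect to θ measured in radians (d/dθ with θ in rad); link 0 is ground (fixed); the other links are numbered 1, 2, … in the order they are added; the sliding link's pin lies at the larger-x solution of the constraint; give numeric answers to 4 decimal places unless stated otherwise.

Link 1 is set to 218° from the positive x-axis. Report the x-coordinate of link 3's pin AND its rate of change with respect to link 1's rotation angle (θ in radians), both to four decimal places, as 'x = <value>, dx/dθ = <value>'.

geometry: r = 32 mm, L = 118 mm, e = 5 mm
crank pin P = (r cos θ, r sin θ) = (-25.216344, -19.701167)
h = r sin θ − e = -19.701167 − 5 = -24.701167
x = r cos θ + √(L² − h²) = -25.216344 + 115.385668 = 90.169324
dx/dθ = −r sin θ − h·r cos θ/√(L² − h²) (θ in radians; h = -24.701167) = 14.302983

x = 90.1693, dx/dθ = 14.3030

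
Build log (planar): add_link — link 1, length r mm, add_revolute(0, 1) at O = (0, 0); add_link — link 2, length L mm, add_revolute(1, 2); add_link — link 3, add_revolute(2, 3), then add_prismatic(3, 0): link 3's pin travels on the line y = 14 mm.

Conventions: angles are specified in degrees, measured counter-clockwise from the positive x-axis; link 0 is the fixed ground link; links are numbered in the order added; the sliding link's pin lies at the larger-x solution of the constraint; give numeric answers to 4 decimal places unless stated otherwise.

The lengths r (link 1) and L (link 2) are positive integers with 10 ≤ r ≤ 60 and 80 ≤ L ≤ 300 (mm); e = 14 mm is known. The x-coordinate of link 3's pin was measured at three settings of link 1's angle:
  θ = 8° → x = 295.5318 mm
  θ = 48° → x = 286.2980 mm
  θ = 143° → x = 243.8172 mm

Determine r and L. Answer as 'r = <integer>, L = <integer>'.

constraint per measurement: (x − r cos θ)² + (r sin θ − e)² = L²
subtracting the θ₁ and θ₂ equations cancels the r² and L² terms:
r = (x₁² − x₂²) / (2[(x₁cos θ₁ + e sin θ₁) − (x₂cos θ₂ + e sin θ₂)]) = 29.0000 → r = 29
L² = (x₁ − r cos θ₁)² + (r sin θ₁ − e)² = 71289.0054 → L = 267.0000 → L = 267
check at θ₃=143°: x = 243.8172 (printed 243.8172) ✓

r = 29, L = 267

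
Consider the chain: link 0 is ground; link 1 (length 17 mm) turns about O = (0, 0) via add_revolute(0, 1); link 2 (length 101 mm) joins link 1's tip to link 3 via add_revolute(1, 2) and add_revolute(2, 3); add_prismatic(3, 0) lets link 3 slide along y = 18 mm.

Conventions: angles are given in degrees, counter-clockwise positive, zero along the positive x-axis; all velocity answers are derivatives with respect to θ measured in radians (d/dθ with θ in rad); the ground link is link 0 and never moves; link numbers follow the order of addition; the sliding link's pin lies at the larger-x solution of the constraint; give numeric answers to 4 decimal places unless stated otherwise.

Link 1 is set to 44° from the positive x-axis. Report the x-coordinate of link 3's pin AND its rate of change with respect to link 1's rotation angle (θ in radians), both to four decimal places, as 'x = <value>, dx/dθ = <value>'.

geometry: r = 17 mm, L = 101 mm, e = 18 mm
crank pin P = (r cos θ, r sin θ) = (12.228777, 11.809192)
h = r sin θ − e = 11.809192 − 18 = -6.190808
x = r cos θ + √(L² − h²) = 12.228777 + 100.810088 = 113.038865
dx/dθ = −r sin θ − h·r cos θ/√(L² − h²) (θ in radians; h = -6.190808) = -11.058216

x = 113.0389, dx/dθ = -11.0582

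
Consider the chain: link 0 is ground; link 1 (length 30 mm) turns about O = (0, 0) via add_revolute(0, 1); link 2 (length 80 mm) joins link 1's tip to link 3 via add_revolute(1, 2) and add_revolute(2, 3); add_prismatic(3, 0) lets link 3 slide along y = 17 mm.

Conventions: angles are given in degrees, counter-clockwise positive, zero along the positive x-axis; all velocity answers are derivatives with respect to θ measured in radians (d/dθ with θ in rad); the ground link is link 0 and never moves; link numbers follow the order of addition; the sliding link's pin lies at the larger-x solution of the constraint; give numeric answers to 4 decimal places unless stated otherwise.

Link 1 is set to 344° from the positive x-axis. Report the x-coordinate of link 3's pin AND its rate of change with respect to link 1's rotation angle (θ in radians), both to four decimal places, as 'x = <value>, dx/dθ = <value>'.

geometry: r = 30 mm, L = 80 mm, e = 17 mm
crank pin P = (r cos θ, r sin θ) = (28.837851, -8.269121)
h = r sin θ − e = -8.269121 − 17 = -25.269121
x = r cos θ + √(L² − h²) = 28.837851 + 75.904358 = 104.742209
dx/dθ = −r sin θ − h·r cos θ/√(L² − h²) (θ in radians; h = -25.269121) = 17.869454

x = 104.7422, dx/dθ = 17.8695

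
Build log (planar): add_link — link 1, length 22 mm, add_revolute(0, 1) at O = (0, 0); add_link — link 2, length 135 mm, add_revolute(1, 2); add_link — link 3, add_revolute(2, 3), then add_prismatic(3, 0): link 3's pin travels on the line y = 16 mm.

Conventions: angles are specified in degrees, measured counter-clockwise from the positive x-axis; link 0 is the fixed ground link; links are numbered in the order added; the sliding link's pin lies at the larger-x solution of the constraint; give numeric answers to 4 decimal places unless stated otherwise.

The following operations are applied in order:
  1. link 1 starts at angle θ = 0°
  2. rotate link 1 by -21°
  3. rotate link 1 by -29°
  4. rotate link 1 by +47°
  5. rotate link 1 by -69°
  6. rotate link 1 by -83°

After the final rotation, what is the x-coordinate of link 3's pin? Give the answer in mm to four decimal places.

geometry: r = 22 mm, L = 135 mm, e = 16 mm; θ starts at 0°
rotate link 1 by -21°: θ ← 0° -21° = -21°
rotate link 1 by -29°: θ ← -21° -29° = -50°
rotate link 1 by +47°: θ ← -50° +47° = -3°
rotate link 1 by -69°: θ ← -3° -69° = -72°
rotate link 1 by -83°: θ ← -72° -83° = -155°
crank pin P = (r cos θ, r sin θ) = (-19.938771, -9.297602)
h = r sin θ − e = -9.297602 − 16 = -25.297602
x = r cos θ + √(L² − h²) = -19.938771 + 132.608564 = 112.669793

112.6698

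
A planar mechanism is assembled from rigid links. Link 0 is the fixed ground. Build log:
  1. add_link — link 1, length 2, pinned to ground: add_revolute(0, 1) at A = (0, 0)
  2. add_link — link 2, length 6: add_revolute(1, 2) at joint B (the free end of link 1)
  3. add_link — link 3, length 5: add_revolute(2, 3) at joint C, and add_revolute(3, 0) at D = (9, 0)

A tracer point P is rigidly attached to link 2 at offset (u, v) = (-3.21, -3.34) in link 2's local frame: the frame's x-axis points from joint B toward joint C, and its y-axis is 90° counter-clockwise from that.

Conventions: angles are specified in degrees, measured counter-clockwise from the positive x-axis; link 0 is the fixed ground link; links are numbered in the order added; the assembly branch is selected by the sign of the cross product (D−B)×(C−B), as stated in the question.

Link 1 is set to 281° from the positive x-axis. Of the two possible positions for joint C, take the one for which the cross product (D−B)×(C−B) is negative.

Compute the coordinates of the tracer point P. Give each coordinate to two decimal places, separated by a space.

A=(0,0), D=(9.00,0)
B = A + 2.00·(cos281°, sin281°) = (0.3816, -1.9633)
|BD| = 8.8392
circle(B,6.00) ∩ circle(D,5.00): a=5.0418, h=3.2527
  candidates: C₊=(4.5750,2.3280) cross=28.751; C₋=(6.0200,-4.0149) cross=-28.751
  branch - wants cross < 0 → take C=(6.0200,-4.0149) (cross=-28.751)
ex = (C−B)/|BC| = (0.9397,-0.3419); ey = (0.3419,0.9397)
P = B + -3.21·ex + -3.34·ey = (-3.7770,-4.0043)

-3.78 -4.00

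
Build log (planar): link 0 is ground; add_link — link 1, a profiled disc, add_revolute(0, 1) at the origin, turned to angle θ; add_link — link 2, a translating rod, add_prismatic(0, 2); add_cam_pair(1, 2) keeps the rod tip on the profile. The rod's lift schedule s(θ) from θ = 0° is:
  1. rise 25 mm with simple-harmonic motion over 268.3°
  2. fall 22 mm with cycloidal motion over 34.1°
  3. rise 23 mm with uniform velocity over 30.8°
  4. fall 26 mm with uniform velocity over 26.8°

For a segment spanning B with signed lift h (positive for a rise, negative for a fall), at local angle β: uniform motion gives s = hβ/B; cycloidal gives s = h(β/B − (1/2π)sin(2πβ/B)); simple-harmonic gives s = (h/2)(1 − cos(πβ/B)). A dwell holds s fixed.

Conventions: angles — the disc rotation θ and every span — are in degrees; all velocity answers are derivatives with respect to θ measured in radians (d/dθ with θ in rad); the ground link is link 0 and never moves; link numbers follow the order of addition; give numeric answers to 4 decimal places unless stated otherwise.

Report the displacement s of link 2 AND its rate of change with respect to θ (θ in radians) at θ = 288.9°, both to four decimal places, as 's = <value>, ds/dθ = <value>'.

seg 1 [0°–268.3°] simple-harmonic, h=25: full span → s += 25 → s = 25.0000
seg 2 [268.3°–302.4°] cycloidal, h=-22: θ=288.9° here. β=20.6, B=34.1. -22·(0.6041 − sin(2π·0.6041)/(2π)) = -15.4208 → s = 9.5792
velocity in seg [268.3°–302.4°] (cycloidal), θ in radians: β = 20.6° = 0.3595 rad, B = 34.1° = 0.5952 rad; ds/dθ = (h/B)(1 − cos(2πβ/B)) = ((-22)/0.5952)(1 − cos(2π·0.6041)) = -66.299976 mm/rad

s = 9.5792, ds/dθ = -66.3000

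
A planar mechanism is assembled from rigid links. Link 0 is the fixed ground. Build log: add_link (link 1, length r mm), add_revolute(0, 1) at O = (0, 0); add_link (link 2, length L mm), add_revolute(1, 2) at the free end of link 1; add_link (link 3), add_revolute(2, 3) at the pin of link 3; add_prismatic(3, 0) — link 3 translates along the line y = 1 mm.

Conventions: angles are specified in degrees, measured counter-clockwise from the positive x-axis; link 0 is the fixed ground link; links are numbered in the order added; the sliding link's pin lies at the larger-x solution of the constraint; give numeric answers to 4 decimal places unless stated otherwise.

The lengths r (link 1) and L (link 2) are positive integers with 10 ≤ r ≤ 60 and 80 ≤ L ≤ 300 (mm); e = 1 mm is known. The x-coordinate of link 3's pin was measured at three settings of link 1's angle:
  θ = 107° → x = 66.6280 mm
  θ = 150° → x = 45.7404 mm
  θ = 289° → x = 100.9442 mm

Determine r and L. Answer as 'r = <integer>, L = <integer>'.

constraint per measurement: (x − r cos θ)² + (r sin θ − e)² = L²
subtracting the θ₁ and θ₂ equations cancels the r² and L² terms:
r = (x₁² − x₂²) / (2[(x₁cos θ₁ + e sin θ₁) − (x₂cos θ₂ + e sin θ₂)]) = 57.0004 → r = 57
L² = (x₁ − r cos θ₁)² + (r sin θ₁ − e)² = 9801.0078 → L = 99.0000 → L = 99
check at θ₃=289°: x = 100.9442 (printed 100.9442) ✓

r = 57, L = 99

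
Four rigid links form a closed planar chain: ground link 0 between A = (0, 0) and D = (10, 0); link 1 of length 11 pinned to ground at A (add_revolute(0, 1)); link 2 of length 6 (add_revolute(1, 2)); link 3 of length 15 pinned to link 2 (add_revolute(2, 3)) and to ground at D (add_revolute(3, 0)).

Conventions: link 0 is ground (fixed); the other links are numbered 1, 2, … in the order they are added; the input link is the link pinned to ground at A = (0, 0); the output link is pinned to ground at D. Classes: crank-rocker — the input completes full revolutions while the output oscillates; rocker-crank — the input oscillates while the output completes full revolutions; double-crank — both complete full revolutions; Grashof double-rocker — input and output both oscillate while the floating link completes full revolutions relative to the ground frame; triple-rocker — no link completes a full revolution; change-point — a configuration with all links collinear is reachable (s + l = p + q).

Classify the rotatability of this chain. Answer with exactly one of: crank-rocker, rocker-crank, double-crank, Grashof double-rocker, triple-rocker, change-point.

lengths: ground=10, input=11, coupler=6, output=15
sorted: s=6 (shortest), l=15 (longest), p+q=21
s + l = 21 vs p + q = 21
s + l = p + q → change-point (collinear configuration reachable)

change-point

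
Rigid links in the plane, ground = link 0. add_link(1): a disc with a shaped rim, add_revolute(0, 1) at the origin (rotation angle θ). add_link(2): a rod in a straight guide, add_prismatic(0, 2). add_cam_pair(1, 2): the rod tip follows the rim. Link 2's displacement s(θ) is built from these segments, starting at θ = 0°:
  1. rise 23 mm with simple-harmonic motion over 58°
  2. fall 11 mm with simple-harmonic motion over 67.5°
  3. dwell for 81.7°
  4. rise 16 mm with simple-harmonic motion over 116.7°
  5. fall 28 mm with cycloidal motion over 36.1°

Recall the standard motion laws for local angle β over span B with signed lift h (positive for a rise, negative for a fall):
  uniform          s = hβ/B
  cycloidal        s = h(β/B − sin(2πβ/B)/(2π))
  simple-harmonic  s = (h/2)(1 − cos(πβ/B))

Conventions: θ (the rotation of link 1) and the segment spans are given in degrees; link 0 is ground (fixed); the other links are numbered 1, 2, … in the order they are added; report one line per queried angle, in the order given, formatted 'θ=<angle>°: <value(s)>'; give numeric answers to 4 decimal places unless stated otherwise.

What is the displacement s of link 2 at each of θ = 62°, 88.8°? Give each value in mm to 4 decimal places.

segment 1 (0° to 58°, simple-harmonic, h = 23) is passed completely: s = 0.0000 + (23) = 23.0000
θ = 62° falls in segment 2 (58° to 125.5°, simple-harmonic, h = -11): β = 62 − 58 = 4°, B = 67.5°; Δs = -11/2·(1 − cos(π·0.0593)) = -0.0950; s = 23.0000 − 0.0950 = 22.9050
θ = 88.8° falls in segment 2 (58° to 125.5°, simple-harmonic, h = -11): β = 88.8 − 58 = 30.8°, B = 67.5°; Δs = -11/2·(1 − cos(π·0.4563)) = -4.7472; s = 23.0000 − 4.7472 = 18.2528

θ=62°: 22.9050
θ=88.8°: 18.2528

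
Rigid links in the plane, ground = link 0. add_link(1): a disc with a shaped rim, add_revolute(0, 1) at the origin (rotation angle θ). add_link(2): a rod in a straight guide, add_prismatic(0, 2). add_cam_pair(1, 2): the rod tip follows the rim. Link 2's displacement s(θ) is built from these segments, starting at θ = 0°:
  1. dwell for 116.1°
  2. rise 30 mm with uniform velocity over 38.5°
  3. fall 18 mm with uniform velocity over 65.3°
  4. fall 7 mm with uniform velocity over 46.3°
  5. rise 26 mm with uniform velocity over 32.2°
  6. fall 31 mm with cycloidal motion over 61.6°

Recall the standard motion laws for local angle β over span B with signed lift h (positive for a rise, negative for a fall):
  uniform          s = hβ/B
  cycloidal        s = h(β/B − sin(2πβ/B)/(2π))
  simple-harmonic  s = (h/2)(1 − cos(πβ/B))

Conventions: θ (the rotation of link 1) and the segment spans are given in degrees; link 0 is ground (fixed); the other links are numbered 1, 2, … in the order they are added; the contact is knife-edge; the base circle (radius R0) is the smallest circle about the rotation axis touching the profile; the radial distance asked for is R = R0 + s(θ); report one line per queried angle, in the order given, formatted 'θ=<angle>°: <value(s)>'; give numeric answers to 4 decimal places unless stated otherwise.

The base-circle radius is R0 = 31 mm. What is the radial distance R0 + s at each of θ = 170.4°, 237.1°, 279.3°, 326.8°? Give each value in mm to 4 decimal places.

segment 1 (0° to 116.1°, dwell): s unchanged at 0.0000
segment 2 (116.1° to 154.6°, uniform, h = 30) is passed completely: s = 0.0000 + (30) = 30.0000
θ = 170.4° falls in segment 3 (154.6° to 219.9°, uniform, h = -18): β = 170.4 − 154.6 = 15.8°, B = 65.3°; Δs = -18·15.8/65.3 = -4.3553; s = 30.0000 − 4.3553 = 25.6447
segment 3 (154.6° to 219.9°, uniform, h = -18) is passed completely: s = 30.0000 + (-18) = 12.0000
θ = 237.1° falls in segment 4 (219.9° to 266.2°, uniform, h = -7): β = 237.1 − 219.9 = 17.2°, B = 46.3°; Δs = -7·17.2/46.3 = -2.6004; s = 12.0000 − 2.6004 = 9.3996
segment 4 (219.9° to 266.2°, uniform, h = -7) is passed completely: s = 12.0000 + (-7) = 5.0000
θ = 279.3° falls in segment 5 (266.2° to 298.4°, uniform, h = 26): β = 279.3 − 266.2 = 13.1°, B = 32.2°; Δs = 26·13.1/32.2 = 10.5776; s = 5.0000 + 10.5776 = 15.5776
segment 5 (266.2° to 298.4°, uniform, h = 26) is passed completely: s = 5.0000 + (26) = 31.0000
θ = 326.8° falls in segment 6 (298.4° to 360°, cycloidal, h = -31): β = 326.8 − 298.4 = 28.4°, B = 61.6°; Δs = -31·(0.4610 − sin(2π·0.4610)/(2π)) = -13.0964; s = 31.0000 − 13.0964 = 17.9036
θ=170.4°: R = R0 + s = 31 + 25.6447 = 56.6447
θ=237.1°: R = R0 + s = 31 + 9.3996 = 40.3996
θ=279.3°: R = R0 + s = 31 + 15.5776 = 46.5776
θ=326.8°: R = R0 + s = 31 + 17.9036 = 48.9036

θ=170.4°: 56.6447
θ=237.1°: 40.3996
θ=279.3°: 46.5776
θ=326.8°: 48.9036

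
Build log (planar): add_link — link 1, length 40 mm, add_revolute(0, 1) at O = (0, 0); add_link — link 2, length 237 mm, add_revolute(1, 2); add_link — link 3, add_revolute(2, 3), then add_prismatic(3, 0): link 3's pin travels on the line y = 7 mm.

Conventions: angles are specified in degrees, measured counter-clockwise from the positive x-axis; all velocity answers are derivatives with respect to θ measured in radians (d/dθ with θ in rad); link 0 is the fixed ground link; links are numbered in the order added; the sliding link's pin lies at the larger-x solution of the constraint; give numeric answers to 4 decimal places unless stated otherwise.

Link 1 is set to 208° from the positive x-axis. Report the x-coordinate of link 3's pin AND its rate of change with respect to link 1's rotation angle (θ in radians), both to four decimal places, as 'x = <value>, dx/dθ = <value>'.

geometry: r = 40 mm, L = 237 mm, e = 7 mm
crank pin P = (r cos θ, r sin θ) = (-35.317904, -18.778863)
h = r sin θ − e = -18.778863 − 7 = -25.778863
x = r cos θ + √(L² − h²) = -35.317904 + 235.593825 = 200.275921
dx/dθ = −r sin θ − h·r cos θ/√(L² − h²) (θ in radians; h = -25.778863) = 14.914350

x = 200.2759, dx/dθ = 14.9143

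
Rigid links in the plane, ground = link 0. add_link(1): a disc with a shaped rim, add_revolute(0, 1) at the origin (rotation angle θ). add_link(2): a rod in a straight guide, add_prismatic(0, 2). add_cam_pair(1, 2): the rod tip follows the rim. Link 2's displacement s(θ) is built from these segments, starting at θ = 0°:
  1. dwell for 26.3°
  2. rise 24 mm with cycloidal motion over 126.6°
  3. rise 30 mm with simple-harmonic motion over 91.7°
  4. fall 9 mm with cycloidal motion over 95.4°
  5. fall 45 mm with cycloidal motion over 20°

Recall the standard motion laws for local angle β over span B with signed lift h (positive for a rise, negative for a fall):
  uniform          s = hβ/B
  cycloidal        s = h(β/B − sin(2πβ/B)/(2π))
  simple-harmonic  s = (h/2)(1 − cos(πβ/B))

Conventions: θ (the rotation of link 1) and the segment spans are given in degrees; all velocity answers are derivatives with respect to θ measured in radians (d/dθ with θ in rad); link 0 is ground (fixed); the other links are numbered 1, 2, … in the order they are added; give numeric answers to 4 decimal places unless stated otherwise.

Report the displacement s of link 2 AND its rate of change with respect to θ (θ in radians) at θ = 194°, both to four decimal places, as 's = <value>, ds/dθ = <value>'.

segment 1 (0° to 26.3°, dwell): s unchanged at 0.0000
segment 2 (26.3° to 152.9°, cycloidal, h = 24) is passed completely: s = 0.0000 + (24) = 24.0000
θ = 194° falls in segment 3 (152.9° to 244.6°, simple-harmonic, h = 30): β = 194 − 152.9 = 41.1°, B = 91.7°; Δs = 30/2·(1 − cos(π·0.4482)) = 12.5698; s = 24.0000 + 12.5698 = 36.5698
velocity in seg [152.9°–244.6°] (simple-harmonic), θ in radians: β = 41.1° = 0.7173 rad, B = 91.7° = 1.6005 rad; ds/dθ = (πh/(2B)) sin(πβ/B) = (π·30/(2·1.6005)) sin(π·0.4482) = 29.054835 mm/rad

s = 36.5698, ds/dθ = 29.0548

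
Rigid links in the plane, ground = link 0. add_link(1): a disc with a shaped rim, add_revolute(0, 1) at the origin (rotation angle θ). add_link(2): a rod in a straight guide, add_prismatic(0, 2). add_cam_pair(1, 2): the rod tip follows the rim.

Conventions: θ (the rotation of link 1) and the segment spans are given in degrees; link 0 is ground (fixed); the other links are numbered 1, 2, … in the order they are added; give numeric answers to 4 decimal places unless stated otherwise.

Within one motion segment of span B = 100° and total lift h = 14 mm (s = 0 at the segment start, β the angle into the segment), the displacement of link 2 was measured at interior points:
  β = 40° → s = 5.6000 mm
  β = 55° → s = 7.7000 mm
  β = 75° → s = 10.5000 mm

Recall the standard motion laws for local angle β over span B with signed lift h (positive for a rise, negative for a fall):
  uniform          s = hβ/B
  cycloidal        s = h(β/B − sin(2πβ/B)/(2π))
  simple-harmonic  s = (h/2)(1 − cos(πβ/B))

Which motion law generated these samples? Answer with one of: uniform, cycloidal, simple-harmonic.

candidates at β/B = r: uniform s = h·r (linear in β); cycloidal s = h·(r − sin(2πr)/(2π)); simple-harmonic s = (h/2)(1 − cos(πr))
β=40°: printed 5.6000 | uniform 5.6000, cycloidal 4.2903, simple-harmonic 4.8369
β=55°: printed 7.7000 | uniform 7.7000, cycloidal 8.3885, simple-harmonic 8.0950
β=75°: printed 10.5000 | uniform 10.5000, cycloidal 12.7282, simple-harmonic 11.9497
only one law matches every sample → uniform

uniform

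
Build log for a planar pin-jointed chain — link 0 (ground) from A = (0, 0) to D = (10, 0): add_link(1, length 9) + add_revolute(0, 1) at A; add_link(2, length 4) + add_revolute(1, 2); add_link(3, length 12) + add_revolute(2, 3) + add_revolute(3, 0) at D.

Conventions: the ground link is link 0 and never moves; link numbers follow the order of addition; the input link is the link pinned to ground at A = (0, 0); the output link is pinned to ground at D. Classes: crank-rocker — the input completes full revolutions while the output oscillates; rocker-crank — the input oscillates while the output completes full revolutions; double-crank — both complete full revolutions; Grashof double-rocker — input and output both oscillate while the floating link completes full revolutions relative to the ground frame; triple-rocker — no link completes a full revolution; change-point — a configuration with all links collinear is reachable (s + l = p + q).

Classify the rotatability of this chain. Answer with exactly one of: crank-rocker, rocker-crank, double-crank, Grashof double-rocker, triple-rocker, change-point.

lengths: ground=10, input=9, coupler=4, output=12
sorted: s=4 (shortest), l=12 (longest), p+q=19
s + l = 16 vs p + q = 19
s + l < p + q (Grashof) with shortest = coupler link → Grashof double-rocker

Grashof double-rocker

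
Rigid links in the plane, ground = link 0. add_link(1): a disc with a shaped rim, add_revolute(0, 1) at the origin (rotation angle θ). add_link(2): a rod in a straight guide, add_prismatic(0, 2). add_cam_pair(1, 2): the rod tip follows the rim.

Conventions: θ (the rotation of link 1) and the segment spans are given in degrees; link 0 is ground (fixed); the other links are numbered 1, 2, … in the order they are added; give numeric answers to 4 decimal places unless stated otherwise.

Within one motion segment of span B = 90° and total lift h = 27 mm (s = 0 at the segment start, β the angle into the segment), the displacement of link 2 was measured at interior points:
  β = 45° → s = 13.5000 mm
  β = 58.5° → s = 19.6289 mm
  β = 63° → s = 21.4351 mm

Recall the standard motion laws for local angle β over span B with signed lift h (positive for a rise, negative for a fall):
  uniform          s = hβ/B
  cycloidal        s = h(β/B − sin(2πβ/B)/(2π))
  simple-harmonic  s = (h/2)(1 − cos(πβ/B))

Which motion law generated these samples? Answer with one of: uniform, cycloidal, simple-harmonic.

candidates at β/B = r: uniform s = h·r (linear in β); cycloidal s = h·(r − sin(2πr)/(2π)); simple-harmonic s = (h/2)(1 − cos(πr))
β=45°: printed 13.5000 | uniform 13.5000, cycloidal 13.5000, simple-harmonic 13.5000
β=58.5°: printed 19.6289 | uniform 17.5500, cycloidal 21.0265, simple-harmonic 19.6289
β=63°: printed 21.4351 | uniform 18.9000, cycloidal 22.9869, simple-harmonic 21.4351
only one law matches every sample → simple-harmonic

simple-harmonic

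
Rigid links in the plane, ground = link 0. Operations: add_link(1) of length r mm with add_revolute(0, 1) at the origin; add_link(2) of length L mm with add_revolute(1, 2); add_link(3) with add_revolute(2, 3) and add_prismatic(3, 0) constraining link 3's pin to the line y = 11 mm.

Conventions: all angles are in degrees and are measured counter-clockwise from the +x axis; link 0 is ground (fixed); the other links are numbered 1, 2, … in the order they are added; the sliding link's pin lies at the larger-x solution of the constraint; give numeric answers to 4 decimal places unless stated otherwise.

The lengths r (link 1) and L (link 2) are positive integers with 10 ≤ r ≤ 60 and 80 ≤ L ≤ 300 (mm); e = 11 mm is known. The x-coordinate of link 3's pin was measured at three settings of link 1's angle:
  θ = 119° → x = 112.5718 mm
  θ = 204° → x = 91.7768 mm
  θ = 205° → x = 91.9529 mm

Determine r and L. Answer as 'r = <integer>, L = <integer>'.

constraint per measurement: (x − r cos θ)² + (r sin θ − e)² = L²
subtracting the θ₁ and θ₂ equations cancels the r² and L² terms:
r = (x₁² − x₂²) / (2[(x₁cos θ₁ + e sin θ₁) − (x₂cos θ₂ + e sin θ₂)]) = 49.0002 → r = 49
L² = (x₁ − r cos θ₁)² + (r sin θ₁ − e)² = 19600.0075 → L = 140.0000 → L = 140
check at θ₃=205°: x = 91.9529 (printed 91.9529) ✓

r = 49, L = 140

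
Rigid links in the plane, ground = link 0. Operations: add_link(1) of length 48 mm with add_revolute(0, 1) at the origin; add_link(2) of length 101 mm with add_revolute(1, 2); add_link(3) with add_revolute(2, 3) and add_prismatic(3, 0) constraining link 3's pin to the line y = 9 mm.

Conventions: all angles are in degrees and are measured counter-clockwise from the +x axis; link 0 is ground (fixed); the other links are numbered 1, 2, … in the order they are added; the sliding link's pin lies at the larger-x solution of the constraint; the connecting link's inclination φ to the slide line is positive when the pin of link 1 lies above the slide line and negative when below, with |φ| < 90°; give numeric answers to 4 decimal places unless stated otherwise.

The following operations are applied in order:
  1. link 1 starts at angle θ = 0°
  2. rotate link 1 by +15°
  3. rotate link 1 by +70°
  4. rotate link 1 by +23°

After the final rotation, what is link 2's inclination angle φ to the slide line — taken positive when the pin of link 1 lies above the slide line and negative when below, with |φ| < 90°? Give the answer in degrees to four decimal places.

geometry: r = 48 mm, L = 101 mm, e = 9 mm; θ starts at 0°
rotate link 1 by +15°: θ ← 0° +15° = 15°
rotate link 1 by +70°: θ ← 15° +70° = 85°
rotate link 1 by +23°: θ ← 85° +23° = 108°
h = r sin θ − e = 45.650713 − 9 = 36.650713
sin φ = h / L = 36.650713 / 101 = 0.36287834
φ = arcsin(0.36287834) = 21.277071°

21.2771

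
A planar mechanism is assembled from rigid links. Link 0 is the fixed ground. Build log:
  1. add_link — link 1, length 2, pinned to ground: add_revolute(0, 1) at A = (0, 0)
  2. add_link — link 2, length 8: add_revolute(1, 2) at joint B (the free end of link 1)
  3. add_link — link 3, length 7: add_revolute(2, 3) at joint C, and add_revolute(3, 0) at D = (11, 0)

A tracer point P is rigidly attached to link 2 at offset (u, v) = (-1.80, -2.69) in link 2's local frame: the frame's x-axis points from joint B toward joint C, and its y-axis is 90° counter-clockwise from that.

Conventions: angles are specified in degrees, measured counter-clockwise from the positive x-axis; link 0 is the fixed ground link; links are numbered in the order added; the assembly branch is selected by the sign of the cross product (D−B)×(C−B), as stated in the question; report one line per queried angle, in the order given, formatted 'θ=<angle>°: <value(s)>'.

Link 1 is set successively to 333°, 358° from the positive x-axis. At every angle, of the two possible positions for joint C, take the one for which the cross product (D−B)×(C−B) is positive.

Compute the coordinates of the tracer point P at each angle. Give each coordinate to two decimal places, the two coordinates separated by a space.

A=(0,0), D=(11.00,0)
θ=333°: B = A + 2.00·(cos333°, sin333°) = (1.7820, -0.9080)
θ=333°: |BD| = 9.2626
θ=333°: circle(B,8.00) ∩ circle(D,7.00): a=5.4410, h=5.8648
θ=333°:   candidates: C₊=(6.6219,5.4619) cross=54.323; C₋=(7.7717,-6.2111) cross=-54.323
θ=333°:   branch + wants cross > 0 → take C=(6.6219,5.4619) (cross=54.323)
θ=333°: ex = (C−B)/|BC| = (0.6050,0.7962); ey = (-0.7962,0.6050)
θ=333°: P = B + -1.80·ex + -2.69·ey = (2.8349,-3.9686)
θ=358°: B = A + 2.00·(cos358°, sin358°) = (1.9988, -0.0698)
θ=358°: |BD| = 9.0015
θ=358°: circle(B,8.00) ∩ circle(D,7.00): a=5.3339, h=5.9623
θ=358°:   candidates: C₊=(7.2863,5.9337) cross=53.670; C₋=(7.3788,-5.9906) cross=-53.670
θ=358°:   branch + wants cross > 0 → take C=(7.2863,5.9337) (cross=53.670)
θ=358°: ex = (C−B)/|BC| = (0.6609,0.7504); ey = (-0.7504,0.6609)
θ=358°: P = B + -1.80·ex + -2.69·ey = (2.8278,-3.1985)

θ=333°: 2.83 -3.97
θ=358°: 2.83 -3.20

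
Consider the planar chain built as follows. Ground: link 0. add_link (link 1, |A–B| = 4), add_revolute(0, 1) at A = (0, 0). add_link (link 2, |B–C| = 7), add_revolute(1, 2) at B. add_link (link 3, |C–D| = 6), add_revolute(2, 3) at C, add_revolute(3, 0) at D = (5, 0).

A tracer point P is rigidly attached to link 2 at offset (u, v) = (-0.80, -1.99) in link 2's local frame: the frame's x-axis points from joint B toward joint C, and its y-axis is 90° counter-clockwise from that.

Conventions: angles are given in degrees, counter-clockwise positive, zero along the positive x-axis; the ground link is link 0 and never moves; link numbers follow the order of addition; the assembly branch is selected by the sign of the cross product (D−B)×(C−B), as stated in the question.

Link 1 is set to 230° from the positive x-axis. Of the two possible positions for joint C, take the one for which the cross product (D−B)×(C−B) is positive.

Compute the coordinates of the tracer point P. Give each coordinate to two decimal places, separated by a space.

A=(0,0), D=(5.00,0)
B = A + 4.00·(cos230°, sin230°) = (-2.5712, -3.0642)
|BD| = 8.1677
circle(B,7.00) ∩ circle(D,6.00): a=4.8797, h=5.0188
  candidates: C₊=(0.0693,3.4187) cross=40.992; C₋=(3.8350,-5.8858) cross=-40.992
  branch + wants cross > 0 → take C=(0.0693,3.4187) (cross=40.992)
ex = (C−B)/|BC| = (0.3772,0.9261); ey = (-0.9261,0.3772)
P = B + -0.80·ex + -1.99·ey = (-1.0299,-4.5557)

-1.03 -4.56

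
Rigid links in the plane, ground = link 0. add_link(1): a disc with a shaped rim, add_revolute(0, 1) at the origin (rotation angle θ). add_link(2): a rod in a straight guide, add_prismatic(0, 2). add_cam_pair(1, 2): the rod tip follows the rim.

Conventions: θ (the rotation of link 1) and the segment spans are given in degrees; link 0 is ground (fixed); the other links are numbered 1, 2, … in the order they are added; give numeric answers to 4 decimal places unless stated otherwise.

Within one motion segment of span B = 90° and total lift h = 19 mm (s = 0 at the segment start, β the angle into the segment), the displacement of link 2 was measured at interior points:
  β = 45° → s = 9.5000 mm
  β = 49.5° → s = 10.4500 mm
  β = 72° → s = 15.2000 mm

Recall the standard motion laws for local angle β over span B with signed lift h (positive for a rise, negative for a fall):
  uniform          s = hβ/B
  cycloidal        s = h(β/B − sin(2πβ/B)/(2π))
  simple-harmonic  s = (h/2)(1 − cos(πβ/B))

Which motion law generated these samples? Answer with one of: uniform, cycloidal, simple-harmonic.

candidates at β/B = r: uniform s = h·r (linear in β); cycloidal s = h·(r − sin(2πr)/(2π)); simple-harmonic s = (h/2)(1 − cos(πr))
β=45°: printed 9.5000 | uniform 9.5000, cycloidal 9.5000, simple-harmonic 9.5000
β=49.5°: printed 10.4500 | uniform 10.4500, cycloidal 11.3845, simple-harmonic 10.9861
β=72°: printed 15.2000 | uniform 15.2000, cycloidal 18.0759, simple-harmonic 17.1857
only one law matches every sample → uniform

uniform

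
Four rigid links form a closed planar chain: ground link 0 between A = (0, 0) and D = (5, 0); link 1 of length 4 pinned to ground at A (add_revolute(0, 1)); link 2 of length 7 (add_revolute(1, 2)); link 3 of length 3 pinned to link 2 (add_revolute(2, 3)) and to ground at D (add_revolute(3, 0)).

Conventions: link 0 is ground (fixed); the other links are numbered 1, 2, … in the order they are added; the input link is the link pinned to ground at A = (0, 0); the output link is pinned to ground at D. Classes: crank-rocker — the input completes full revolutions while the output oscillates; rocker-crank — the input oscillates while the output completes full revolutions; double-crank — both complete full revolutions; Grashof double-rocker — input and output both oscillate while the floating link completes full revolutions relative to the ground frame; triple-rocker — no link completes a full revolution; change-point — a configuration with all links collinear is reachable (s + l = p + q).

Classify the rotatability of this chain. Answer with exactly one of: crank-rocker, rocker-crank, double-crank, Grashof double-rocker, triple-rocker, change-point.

lengths: ground=5, input=4, coupler=7, output=3
sorted: s=3 (shortest), l=7 (longest), p+q=9
s + l = 10 vs p + q = 9
s + l > p + q → non-Grashof → no link fully rotates → triple-rocker

triple-rocker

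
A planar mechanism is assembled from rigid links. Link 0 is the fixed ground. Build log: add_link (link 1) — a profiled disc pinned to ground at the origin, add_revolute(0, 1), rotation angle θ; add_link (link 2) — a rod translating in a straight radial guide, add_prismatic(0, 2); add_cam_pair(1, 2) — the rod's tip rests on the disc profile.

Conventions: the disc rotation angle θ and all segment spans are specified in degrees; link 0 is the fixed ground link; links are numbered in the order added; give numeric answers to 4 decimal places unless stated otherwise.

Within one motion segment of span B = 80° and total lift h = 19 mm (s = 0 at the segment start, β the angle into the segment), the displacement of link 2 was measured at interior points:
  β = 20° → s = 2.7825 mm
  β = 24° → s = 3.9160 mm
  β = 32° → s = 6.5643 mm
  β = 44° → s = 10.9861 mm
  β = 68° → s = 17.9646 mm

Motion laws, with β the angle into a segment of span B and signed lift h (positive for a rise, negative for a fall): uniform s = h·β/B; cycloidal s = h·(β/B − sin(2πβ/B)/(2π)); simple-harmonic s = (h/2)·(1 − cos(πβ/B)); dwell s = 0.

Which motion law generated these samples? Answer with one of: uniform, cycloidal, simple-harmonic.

candidates at β/B = r: uniform s = h·r (linear in β); cycloidal s = h·(r − sin(2πr)/(2π)); simple-harmonic s = (h/2)(1 − cos(πr))
β=20°: printed 2.7825 | uniform 4.7500, cycloidal 1.7261, simple-harmonic 2.7825
β=24°: printed 3.9160 | uniform 5.7000, cycloidal 2.8241, simple-harmonic 3.9160
β=32°: printed 6.5643 | uniform 7.6000, cycloidal 5.8226, simple-harmonic 6.5643
β=44°: printed 10.9861 | uniform 10.4500, cycloidal 11.3845, simple-harmonic 10.9861
β=68°: printed 17.9646 | uniform 16.1500, cycloidal 18.5964, simple-harmonic 17.9646
only one law matches every sample → simple-harmonic

simple-harmonic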